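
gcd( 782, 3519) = 391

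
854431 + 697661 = 1552092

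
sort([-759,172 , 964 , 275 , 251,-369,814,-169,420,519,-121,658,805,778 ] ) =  [ - 759, - 369, - 169,-121, 172,251,275, 420,519,658, 778, 805, 814 , 964]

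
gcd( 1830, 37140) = 30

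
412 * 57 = 23484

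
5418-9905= - 4487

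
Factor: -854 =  - 2^1*7^1*61^1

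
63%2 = 1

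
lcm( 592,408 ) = 30192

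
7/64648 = 7/64648 = 0.00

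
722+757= 1479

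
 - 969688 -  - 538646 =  - 431042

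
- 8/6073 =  -8/6073  =  - 0.00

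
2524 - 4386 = - 1862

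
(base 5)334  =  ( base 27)3D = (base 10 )94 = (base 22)46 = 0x5e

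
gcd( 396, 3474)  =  18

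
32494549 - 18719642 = 13774907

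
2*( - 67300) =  -134600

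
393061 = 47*8363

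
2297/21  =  109 + 8/21 = 109.38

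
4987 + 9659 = 14646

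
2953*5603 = 16545659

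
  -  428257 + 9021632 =8593375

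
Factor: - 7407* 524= - 2^2*3^2*131^1*823^1= -  3881268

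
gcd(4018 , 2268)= 14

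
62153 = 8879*7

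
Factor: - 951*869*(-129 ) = 106608051=3^2*11^1*43^1*79^1*317^1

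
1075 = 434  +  641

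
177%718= 177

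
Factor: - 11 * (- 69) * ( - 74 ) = - 2^1*3^1 * 11^1 * 23^1 * 37^1 = - 56166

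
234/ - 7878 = -1 + 98/101 = -0.03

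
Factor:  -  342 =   -  2^1 * 3^2*19^1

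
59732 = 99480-39748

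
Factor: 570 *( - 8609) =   -  4907130 = - 2^1*3^1*5^1*19^1*8609^1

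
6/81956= 3/40978 = 0.00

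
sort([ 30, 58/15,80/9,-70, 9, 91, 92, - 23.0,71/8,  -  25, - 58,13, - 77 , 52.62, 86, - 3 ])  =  [  -  77, - 70,-58, - 25, - 23.0, - 3, 58/15,71/8,80/9 , 9,13,30,52.62, 86, 91,  92] 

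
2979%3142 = 2979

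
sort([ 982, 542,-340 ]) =[ - 340,542,  982]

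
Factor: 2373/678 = 7/2= 2^(-1 ) * 7^1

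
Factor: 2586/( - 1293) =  - 2^1 = - 2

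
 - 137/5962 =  - 1 + 5825/5962 =- 0.02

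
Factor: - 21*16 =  - 2^4*3^1*7^1 =- 336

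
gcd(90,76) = 2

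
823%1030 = 823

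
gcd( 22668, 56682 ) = 6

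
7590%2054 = 1428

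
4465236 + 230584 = 4695820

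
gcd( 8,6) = 2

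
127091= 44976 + 82115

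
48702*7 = 340914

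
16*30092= 481472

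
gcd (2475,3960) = 495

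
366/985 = 366/985 = 0.37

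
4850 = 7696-2846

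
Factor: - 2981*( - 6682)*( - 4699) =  - 93599578358 = - 2^1 * 11^1*13^1*37^1*127^1* 257^1*271^1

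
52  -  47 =5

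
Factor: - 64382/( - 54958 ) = 32191/27479 = 27479^(  -  1 ) * 32191^1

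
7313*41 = 299833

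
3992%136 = 48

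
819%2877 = 819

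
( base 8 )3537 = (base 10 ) 1887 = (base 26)2KF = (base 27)2FO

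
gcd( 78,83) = 1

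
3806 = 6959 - 3153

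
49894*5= 249470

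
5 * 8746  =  43730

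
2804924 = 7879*356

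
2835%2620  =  215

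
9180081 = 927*9903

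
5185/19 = 272 + 17/19 = 272.89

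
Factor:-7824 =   -  2^4*3^1*163^1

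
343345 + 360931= 704276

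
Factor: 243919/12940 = 377/20 = 2^( - 2)*5^(-1)*13^1 * 29^1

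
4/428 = 1/107 = 0.01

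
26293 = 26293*1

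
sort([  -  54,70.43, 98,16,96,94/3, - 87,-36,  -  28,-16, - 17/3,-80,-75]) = [ - 87, - 80,-75,-54, - 36,-28, - 16  , - 17/3,  16, 94/3, 70.43  ,  96,98]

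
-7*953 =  - 6671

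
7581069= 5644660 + 1936409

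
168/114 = 1 + 9/19 = 1.47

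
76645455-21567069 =55078386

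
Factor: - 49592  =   - 2^3*6199^1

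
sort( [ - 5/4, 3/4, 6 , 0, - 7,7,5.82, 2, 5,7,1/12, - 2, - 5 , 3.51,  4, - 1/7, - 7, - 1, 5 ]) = [  -  7, - 7 , - 5, - 2, - 5/4,  -  1, - 1/7,0, 1/12, 3/4,2, 3.51, 4, 5, 5,  5.82 , 6, 7, 7] 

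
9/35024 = 9/35024 = 0.00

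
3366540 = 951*3540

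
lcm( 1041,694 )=2082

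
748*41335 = 30918580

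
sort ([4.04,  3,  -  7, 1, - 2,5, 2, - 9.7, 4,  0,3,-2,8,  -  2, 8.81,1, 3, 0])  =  [-9.7,  -  7, - 2 ,  -  2,  -  2,0, 0, 1,  1, 2, 3,3, 3, 4, 4.04,5, 8, 8.81]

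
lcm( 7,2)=14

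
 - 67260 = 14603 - 81863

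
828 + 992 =1820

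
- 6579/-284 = 6579/284 = 23.17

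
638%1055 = 638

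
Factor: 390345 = 3^1 * 5^1 * 53^1*491^1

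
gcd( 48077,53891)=1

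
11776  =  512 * 23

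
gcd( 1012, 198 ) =22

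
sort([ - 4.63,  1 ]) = [ -4.63, 1]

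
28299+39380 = 67679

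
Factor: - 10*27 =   -  2^1*3^3*5^1  =  - 270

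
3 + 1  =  4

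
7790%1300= 1290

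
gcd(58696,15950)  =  638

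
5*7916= 39580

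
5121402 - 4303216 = 818186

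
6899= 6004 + 895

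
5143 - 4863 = 280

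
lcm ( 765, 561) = 8415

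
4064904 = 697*5832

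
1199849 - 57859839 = - 56659990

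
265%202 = 63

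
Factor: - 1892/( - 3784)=2^(-1) = 1/2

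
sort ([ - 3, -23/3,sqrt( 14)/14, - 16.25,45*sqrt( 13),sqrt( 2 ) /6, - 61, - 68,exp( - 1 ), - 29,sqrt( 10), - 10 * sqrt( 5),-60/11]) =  [ - 68 , - 61, - 29, - 10* sqrt (5 ), - 16.25, - 23/3, - 60/11, - 3,  sqrt( 2 )/6, sqrt ( 14)/14, exp(- 1), sqrt( 10 ) , 45*sqrt( 13 ) ] 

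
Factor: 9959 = 23^1*  433^1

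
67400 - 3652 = 63748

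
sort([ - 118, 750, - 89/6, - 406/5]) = [ - 118,- 406/5,- 89/6, 750]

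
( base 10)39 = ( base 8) 47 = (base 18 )23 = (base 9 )43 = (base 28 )1b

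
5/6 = 5/6 = 0.83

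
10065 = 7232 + 2833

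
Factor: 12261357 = 3^2 * 241^1*5653^1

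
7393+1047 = 8440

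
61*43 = 2623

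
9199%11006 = 9199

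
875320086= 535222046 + 340098040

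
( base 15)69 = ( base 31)36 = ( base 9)120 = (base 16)63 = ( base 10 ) 99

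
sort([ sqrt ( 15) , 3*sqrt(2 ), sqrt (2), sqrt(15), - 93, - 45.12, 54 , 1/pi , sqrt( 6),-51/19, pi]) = [ - 93, - 45.12, - 51/19,1/pi, sqrt(2 ),sqrt(6), pi,sqrt(15),sqrt ( 15),3 *sqrt(2), 54]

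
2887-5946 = - 3059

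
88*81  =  7128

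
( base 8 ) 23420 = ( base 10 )10000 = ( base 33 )961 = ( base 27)DJA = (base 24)H8G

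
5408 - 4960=448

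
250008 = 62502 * 4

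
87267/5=17453  +  2/5  =  17453.40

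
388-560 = - 172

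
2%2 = 0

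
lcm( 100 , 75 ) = 300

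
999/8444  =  999/8444= 0.12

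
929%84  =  5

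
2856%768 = 552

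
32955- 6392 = 26563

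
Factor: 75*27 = 2025 = 3^4*5^2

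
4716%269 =143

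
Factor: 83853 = 3^2*7^1*11^3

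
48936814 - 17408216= 31528598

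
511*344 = 175784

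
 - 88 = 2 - 90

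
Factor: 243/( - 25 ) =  - 3^5*5^( - 2)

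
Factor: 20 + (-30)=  - 10 = -  2^1 * 5^1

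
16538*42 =694596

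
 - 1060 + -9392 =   -  10452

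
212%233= 212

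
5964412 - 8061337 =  - 2096925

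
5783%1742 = 557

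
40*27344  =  1093760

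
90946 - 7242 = 83704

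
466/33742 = 233/16871 = 0.01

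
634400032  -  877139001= - 242738969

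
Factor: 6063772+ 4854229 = 10918001 =43^1* 253907^1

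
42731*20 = 854620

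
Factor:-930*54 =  -2^2*3^4*5^1*  31^1 = - 50220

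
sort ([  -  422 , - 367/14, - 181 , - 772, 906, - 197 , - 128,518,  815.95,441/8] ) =[ - 772, - 422,-197, - 181 ,-128,-367/14 , 441/8,518, 815.95,906 ]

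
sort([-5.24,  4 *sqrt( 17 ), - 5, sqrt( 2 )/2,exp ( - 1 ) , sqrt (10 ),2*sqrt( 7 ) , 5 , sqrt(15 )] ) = [ - 5.24, - 5,exp( - 1 ),sqrt( 2) /2 , sqrt(10),sqrt( 15 ), 5, 2*sqrt(7 ), 4*sqrt(17 ) ] 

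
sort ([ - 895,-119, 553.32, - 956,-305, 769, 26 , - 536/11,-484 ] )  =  [ - 956, - 895, - 484,- 305, - 119,- 536/11,26,553.32,769]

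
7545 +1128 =8673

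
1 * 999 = 999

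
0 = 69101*0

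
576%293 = 283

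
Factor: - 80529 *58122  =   - 2^1*3^3* 17^1*1579^1*3229^1 = -4680506538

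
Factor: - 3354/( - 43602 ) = 13^( - 1 ) = 1/13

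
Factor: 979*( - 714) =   -  699006 = -2^1*3^1 * 7^1*11^1  *17^1*89^1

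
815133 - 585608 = 229525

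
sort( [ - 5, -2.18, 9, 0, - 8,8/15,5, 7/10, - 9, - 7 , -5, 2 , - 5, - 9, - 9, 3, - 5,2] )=[ - 9, - 9, - 9, - 8, - 7  , - 5, - 5 , - 5, -5,-2.18, 0, 8/15, 7/10,2, 2, 3,5, 9 ]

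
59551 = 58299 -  - 1252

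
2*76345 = 152690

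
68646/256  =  34323/128  =  268.15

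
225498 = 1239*182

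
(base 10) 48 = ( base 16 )30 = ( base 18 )2c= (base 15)33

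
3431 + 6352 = 9783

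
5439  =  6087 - 648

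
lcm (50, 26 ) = 650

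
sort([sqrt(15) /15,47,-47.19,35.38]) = [ - 47.19,sqrt( 15 )/15,  35.38,47]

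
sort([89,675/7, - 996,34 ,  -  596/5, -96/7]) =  [ - 996,-596/5, - 96/7,  34,89,  675/7] 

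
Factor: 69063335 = 5^1*11^1*59^1*21283^1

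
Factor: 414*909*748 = 2^3 * 3^4*11^1* 17^1*23^1*101^1 = 281491848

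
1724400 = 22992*75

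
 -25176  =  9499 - 34675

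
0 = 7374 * 0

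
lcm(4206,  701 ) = 4206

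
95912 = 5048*19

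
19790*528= 10449120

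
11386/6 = 1897  +  2/3 = 1897.67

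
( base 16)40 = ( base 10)64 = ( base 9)71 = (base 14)48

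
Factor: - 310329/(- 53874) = 2^( - 1)*29^2*73^(  -  1) = 841/146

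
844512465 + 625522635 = 1470035100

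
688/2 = 344  =  344.00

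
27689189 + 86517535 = 114206724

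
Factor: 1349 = 19^1*71^1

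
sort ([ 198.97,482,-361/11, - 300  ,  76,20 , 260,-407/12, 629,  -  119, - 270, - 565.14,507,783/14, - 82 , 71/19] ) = [  -  565.14,  -  300,  -  270, - 119, -82, - 407/12, - 361/11, 71/19 , 20, 783/14,  76 , 198.97, 260,  482, 507, 629 ]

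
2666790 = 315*8466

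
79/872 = 79/872 = 0.09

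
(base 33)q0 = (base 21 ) 1ji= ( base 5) 11413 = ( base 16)35A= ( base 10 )858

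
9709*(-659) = - 6398231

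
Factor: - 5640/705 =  - 2^3 = - 8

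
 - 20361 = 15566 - 35927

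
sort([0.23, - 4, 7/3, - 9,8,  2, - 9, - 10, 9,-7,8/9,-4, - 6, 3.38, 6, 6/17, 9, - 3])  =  [ - 10, - 9,-9, - 7 ,-6 , - 4 , - 4,-3, 0.23,6/17,8/9, 2, 7/3, 3.38, 6, 8, 9, 9]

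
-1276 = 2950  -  4226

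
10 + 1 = 11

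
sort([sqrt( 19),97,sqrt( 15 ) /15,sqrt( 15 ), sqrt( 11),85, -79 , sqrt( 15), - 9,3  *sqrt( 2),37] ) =[ - 79, - 9, sqrt( 15)/15,sqrt( 11),sqrt( 15),  sqrt( 15),3*sqrt (2), sqrt( 19), 37,85, 97]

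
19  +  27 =46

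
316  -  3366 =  -3050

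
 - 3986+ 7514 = 3528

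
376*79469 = 29880344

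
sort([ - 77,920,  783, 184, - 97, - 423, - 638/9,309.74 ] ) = [ - 423,  -  97 , - 77, -638/9,184,309.74, 783 , 920]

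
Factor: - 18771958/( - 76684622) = 7^( - 1)*23^(- 1 )*238151^(  -  1 )*9385979^1= 9385979/38342311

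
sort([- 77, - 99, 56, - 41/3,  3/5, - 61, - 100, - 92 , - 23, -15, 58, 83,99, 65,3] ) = [ - 100,-99,-92,-77, - 61,-23, - 15,-41/3, 3/5, 3,  56, 58, 65,83, 99]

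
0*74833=0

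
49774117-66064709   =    -  16290592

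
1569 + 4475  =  6044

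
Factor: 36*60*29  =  62640=2^4 * 3^3 * 5^1 * 29^1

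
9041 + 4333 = 13374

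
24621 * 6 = 147726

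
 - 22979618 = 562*( - 40889) 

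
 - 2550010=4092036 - 6642046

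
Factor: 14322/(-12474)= - 3^( - 3 )*31^1 = - 31/27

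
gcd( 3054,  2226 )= 6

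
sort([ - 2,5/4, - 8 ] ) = [ - 8,-2, 5/4 ]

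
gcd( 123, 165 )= 3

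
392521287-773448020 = -380926733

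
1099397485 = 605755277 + 493642208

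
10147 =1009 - -9138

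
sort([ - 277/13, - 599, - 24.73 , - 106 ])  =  [ - 599, -106,-24.73, - 277/13]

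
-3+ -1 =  - 4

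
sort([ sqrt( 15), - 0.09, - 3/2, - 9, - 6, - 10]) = [ - 10 , - 9, - 6, - 3/2,- 0.09,  sqrt( 15) ] 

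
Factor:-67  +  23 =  - 44 = - 2^2  *  11^1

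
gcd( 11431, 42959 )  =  7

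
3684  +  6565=10249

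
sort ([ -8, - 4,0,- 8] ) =[  -  8, - 8,  -  4,0 ] 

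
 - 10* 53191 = - 531910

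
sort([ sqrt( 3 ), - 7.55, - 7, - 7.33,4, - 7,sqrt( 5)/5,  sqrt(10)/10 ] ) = [ - 7.55,-7.33,  -  7, - 7,sqrt (10)/10, sqrt( 5 )/5, sqrt( 3 ),4]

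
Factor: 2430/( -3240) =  - 3/4 = - 2^( - 2)*3^1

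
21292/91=233+ 89/91 = 233.98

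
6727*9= 60543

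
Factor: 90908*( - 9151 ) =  - 2^2*9151^1*22727^1  =  - 831899108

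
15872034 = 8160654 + 7711380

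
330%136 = 58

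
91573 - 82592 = 8981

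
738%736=2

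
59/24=2+11/24=2.46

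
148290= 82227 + 66063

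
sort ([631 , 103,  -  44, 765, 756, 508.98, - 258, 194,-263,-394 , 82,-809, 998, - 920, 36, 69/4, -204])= [ - 920, - 809, - 394, - 263, - 258, - 204,-44,69/4,  36, 82, 103,  194, 508.98, 631, 756,  765 , 998] 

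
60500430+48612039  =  109112469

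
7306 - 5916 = 1390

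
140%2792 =140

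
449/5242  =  449/5242 = 0.09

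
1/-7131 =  - 1/7131 = - 0.00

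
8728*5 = 43640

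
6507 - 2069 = 4438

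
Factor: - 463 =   -  463^1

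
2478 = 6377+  -3899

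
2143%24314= 2143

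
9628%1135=548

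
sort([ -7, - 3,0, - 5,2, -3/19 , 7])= [-7 , -5, - 3,  -  3/19, 0,2, 7]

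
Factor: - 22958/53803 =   -  2^1*13^1*173^ ( - 1 )*311^( - 1)*883^1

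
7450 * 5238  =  39023100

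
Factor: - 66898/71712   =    -  403/432 = - 2^( - 4 )* 3^( - 3)*13^1 * 31^1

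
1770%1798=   1770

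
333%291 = 42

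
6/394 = 3/197  =  0.02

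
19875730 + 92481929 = 112357659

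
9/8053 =9/8053 = 0.00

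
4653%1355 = 588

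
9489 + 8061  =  17550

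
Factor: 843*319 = 268917 = 3^1*11^1*29^1*281^1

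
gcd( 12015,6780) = 15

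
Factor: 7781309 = 29^1*179^1*1499^1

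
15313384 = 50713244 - 35399860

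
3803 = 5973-2170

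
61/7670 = 61/7670 = 0.01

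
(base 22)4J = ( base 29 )3k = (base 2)1101011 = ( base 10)107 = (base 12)8b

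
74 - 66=8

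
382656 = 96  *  3986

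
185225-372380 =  - 187155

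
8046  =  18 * 447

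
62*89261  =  5534182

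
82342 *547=45041074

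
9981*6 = 59886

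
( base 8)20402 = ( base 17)1c41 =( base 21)j38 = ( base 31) 8OI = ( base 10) 8450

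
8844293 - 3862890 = 4981403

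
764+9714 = 10478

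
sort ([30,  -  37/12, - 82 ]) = [ - 82, - 37/12,30 ] 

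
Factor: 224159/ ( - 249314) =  - 2^(  -  1 )* 223^( -1)*401^1 = - 401/446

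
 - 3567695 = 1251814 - 4819509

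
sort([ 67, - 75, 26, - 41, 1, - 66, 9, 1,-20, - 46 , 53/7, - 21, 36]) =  [ - 75, - 66, - 46, - 41, - 21, - 20, 1, 1,53/7 , 9,26, 36 , 67] 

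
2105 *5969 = 12564745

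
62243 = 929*67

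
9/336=3/112 = 0.03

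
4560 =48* 95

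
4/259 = 4/259 = 0.02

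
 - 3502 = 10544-14046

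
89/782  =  89/782 = 0.11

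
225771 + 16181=241952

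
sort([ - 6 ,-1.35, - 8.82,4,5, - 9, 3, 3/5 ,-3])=[-9,-8.82,-6 , - 3,-1.35,3/5,3,4 , 5 ] 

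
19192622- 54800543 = -35607921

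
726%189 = 159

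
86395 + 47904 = 134299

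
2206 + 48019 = 50225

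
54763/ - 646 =  -  85 + 147/646 = - 84.77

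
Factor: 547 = 547^1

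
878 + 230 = 1108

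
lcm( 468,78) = 468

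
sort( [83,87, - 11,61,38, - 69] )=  [ - 69,-11,38,61,83,87]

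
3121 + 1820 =4941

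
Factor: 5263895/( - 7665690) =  - 1052779/1533138=- 2^ ( - 1 )*3^( - 1 )*7^1*13^1 * 23^1 * 503^1*255523^ ( - 1)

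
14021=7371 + 6650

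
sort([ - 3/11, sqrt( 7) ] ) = [ - 3/11,sqrt(7)] 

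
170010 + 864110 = 1034120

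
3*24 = 72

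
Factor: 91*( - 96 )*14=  - 122304 = - 2^6  *3^1*7^2*13^1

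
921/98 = 9 + 39/98   =  9.40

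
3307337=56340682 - 53033345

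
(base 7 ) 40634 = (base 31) aa3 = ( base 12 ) 58ab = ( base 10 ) 9923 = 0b10011011000011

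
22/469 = 22/469=0.05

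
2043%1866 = 177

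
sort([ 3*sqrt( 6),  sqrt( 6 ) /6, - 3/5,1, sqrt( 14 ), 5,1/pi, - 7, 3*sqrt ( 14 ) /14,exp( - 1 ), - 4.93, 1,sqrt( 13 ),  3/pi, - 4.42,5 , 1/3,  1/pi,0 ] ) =[ - 7, - 4.93,  -  4.42, - 3/5,0,1/pi,1/pi, 1/3, exp(-1), sqrt( 6 ) /6, 3*sqrt(14 )/14,3/pi,1 , 1, sqrt( 13),sqrt( 14 ),5, 5, 3 * sqrt( 6 )] 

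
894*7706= 6889164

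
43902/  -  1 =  - 43902/1= - 43902.00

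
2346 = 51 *46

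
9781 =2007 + 7774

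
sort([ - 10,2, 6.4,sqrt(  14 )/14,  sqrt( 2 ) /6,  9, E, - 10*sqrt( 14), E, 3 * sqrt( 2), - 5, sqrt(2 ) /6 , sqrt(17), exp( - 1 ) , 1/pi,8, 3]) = [ - 10*sqrt (14 ),  -  10, - 5 , sqrt( 2)/6, sqrt (2) /6,sqrt( 14)/14,1/pi, exp( - 1),  2, E, E,3, sqrt( 17),3*sqrt(2 ), 6.4, 8, 9 ]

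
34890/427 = 34890/427 = 81.71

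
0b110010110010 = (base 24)5FA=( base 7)12322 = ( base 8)6262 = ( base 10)3250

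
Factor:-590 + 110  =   - 2^5*3^1*5^1 = -  480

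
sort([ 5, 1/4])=[ 1/4, 5 ] 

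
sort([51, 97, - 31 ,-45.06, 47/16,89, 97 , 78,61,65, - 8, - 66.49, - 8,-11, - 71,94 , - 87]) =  [ - 87, - 71,-66.49, - 45.06,-31, - 11, -8, - 8, 47/16,51,61, 65, 78,89 , 94 , 97, 97] 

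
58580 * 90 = 5272200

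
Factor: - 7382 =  - 2^1  *3691^1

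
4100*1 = 4100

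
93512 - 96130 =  - 2618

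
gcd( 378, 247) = 1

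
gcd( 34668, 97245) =9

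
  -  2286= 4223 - 6509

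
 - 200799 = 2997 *(-67)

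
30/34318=15/17159 = 0.00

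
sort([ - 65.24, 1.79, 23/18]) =[-65.24,23/18, 1.79 ]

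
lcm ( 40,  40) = 40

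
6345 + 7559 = 13904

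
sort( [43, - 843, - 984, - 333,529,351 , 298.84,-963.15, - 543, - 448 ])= [ - 984, - 963.15, - 843, - 543, - 448, - 333,43,298.84, 351, 529]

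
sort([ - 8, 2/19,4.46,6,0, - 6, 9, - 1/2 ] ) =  [  -  8,-6, - 1/2, 0,2/19,4.46,6,  9 ] 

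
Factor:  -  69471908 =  - 2^2 *11^2 * 143537^1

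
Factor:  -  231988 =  - 2^2*59^1*983^1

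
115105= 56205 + 58900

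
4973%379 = 46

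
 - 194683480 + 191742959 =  - 2940521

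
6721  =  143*47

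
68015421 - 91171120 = -23155699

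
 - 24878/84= -297 + 5/6 =- 296.17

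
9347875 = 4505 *2075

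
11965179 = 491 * 24369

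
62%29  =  4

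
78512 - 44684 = 33828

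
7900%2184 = 1348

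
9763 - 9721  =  42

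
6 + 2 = 8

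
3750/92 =40+35/46 = 40.76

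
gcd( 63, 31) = 1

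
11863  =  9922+1941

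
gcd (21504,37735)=1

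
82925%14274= 11555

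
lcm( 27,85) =2295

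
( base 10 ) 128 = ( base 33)3T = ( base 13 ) 9b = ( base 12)A8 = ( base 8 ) 200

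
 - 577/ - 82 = 577/82 = 7.04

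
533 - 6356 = - 5823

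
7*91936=643552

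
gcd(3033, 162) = 9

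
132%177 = 132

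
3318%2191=1127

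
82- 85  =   - 3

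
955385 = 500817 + 454568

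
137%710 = 137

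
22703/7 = 22703/7 = 3243.29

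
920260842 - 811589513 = 108671329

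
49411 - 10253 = 39158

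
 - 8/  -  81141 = 8/81141= 0.00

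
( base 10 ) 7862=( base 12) 4672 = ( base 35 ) 6EM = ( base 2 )1111010110110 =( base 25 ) CEC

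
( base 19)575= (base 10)1943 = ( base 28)2db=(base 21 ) 48B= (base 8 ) 3627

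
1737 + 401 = 2138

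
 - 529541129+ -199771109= -729312238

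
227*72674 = 16496998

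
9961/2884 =1423/412 = 3.45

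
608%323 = 285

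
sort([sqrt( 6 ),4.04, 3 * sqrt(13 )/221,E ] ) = [ 3*sqrt ( 13 )/221,sqrt( 6), E,4.04]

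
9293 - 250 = 9043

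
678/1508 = 339/754 = 0.45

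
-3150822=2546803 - 5697625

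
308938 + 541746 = 850684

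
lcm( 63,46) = 2898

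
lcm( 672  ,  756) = 6048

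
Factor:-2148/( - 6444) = 1/3 = 3^(  -  1 )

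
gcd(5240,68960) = 40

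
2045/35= 58 + 3/7 = 58.43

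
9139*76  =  694564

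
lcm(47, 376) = 376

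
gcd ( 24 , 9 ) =3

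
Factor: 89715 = 3^1*5^1*5981^1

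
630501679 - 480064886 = 150436793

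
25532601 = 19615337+5917264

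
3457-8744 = -5287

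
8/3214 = 4/1607 = 0.00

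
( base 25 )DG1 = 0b10000101001110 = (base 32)8ae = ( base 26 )CFO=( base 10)8526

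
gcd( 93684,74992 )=4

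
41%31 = 10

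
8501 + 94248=102749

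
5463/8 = 682  +  7/8 = 682.88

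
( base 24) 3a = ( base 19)46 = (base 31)2K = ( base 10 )82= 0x52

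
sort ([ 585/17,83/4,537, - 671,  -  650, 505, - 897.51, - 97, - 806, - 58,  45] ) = [- 897.51,-806, - 671, - 650,-97,-58,83/4,585/17 , 45, 505, 537]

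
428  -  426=2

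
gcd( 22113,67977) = 819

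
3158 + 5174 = 8332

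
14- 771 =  - 757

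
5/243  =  5/243 = 0.02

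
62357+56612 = 118969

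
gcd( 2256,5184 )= 48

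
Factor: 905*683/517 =618115/517 =5^1*11^( - 1)*47^( - 1)*181^1 * 683^1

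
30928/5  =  6185 + 3/5 = 6185.60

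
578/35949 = 578/35949 = 0.02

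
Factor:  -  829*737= - 11^1* 67^1*829^1  =  - 610973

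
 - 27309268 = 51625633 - 78934901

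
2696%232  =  144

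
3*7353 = 22059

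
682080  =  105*6496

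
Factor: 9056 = 2^5*283^1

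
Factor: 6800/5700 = 68/57= 2^2 * 3^( - 1)*17^1 * 19^(-1 ) 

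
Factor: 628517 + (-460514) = 3^2*11^1*  1697^1 = 168003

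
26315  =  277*95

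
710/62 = 355/31 = 11.45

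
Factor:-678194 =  - 2^1*11^1*29^1*1063^1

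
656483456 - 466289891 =190193565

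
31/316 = 31/316 = 0.10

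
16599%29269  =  16599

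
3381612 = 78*43354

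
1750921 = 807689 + 943232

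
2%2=0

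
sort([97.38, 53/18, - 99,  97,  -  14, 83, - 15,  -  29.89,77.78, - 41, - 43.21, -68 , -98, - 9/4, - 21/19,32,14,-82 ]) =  [- 99,- 98, - 82,  -  68, -43.21, - 41, - 29.89, - 15, -14, - 9/4,- 21/19,53/18, 14 , 32,77.78, 83,97,  97.38]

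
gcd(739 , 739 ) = 739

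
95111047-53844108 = 41266939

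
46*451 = 20746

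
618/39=15 +11/13 = 15.85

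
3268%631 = 113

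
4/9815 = 4/9815  =  0.00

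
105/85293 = 35/28431 = 0.00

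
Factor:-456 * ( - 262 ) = 119472 = 2^4*3^1*19^1*131^1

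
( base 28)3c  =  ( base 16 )60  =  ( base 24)40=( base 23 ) 44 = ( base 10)96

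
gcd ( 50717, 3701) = 1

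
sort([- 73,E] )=[ -73,E ] 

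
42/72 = 7/12 = 0.58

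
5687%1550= 1037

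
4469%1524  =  1421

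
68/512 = 17/128 = 0.13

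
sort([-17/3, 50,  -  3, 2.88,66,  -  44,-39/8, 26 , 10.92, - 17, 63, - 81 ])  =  [  -  81, - 44, -17,-17/3, - 39/8, - 3 , 2.88,10.92,26, 50,63, 66 ] 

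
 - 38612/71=-544 + 12/71 = - 543.83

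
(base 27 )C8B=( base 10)8975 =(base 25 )E90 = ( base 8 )21417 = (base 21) k78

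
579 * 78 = 45162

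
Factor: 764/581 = 2^2*7^( - 1 )*83^(-1 )*191^1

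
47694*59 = 2813946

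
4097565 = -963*(  -  4255)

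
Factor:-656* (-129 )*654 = 2^5*3^2 *41^1*43^1*109^1= 55344096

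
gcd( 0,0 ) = 0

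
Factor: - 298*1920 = - 572160 = - 2^8*3^1*5^1 * 149^1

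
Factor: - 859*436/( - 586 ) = 2^1*109^1 *293^( - 1)*859^1 =187262/293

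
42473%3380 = 1913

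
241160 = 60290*4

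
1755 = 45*39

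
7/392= 1/56  =  0.02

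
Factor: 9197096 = 2^3 * 1149637^1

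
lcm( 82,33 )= 2706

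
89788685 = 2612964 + 87175721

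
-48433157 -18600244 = -67033401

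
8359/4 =8359/4 = 2089.75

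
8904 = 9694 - 790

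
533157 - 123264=409893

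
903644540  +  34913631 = 938558171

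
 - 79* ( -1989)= 157131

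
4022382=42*95771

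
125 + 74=199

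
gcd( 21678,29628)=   6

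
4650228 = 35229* 132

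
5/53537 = 5/53537 = 0.00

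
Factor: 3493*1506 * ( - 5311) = -2^1*3^1*7^1*47^1*113^1 * 251^1 *499^1 =-27938292438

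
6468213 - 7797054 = -1328841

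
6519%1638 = 1605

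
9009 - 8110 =899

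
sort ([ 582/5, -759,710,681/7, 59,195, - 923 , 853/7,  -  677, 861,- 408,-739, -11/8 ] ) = [ - 923, - 759 , - 739, - 677,- 408, - 11/8,59,681/7,582/5,853/7,195, 710,861] 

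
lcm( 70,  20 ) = 140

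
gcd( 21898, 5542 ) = 2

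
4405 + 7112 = 11517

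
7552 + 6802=14354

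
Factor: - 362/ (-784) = 181/392 = 2^(-3)*7^( - 2)*181^1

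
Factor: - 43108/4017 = -2^2 * 3^(-1 )*103^( - 1)*829^1  =  - 3316/309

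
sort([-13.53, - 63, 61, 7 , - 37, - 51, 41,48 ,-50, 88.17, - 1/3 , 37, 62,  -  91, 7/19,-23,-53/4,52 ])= [ - 91, - 63, - 51 ,- 50,-37,-23, - 13.53,-53/4,-1/3, 7/19, 7, 37,  41, 48,52,  61,62, 88.17]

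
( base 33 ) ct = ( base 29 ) ej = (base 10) 425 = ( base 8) 651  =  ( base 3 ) 120202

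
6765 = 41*165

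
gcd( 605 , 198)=11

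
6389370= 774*8255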